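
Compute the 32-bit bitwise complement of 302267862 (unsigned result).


~0b10010000001000011110111010110 = 0b11101101111110111100001000101001 = 3992699433 (32-bit unsigned)

3992699433


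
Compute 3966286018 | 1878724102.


0b11101100011010001011100011000010 | 0b1101111111110110000111000000110 = 0b11101111111110111011111011000110 = 4026252998

4026252998


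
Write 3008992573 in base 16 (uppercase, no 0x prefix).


3008992573 = B359953D hex

B359953D


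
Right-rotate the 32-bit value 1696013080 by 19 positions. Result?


Rotate 0b1100101000101110001101100011000 right by 19 (32-bit) = 0b11100011011000110000110010100010 = 3814919330

3814919330


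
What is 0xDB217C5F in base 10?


DB217C5F hex = 3676404831 decimal

3676404831


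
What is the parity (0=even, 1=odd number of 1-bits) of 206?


0b11001110 has 5 ones => parity 1

1


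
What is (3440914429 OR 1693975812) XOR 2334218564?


Step 1: 3440914429 | 1693975812 = 3992465405
Step 2: 3992465405 ^ 2334218564 = 1725527737

1725527737


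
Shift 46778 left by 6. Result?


0b1011011010111010 << 6 = 0b1011011010111010000000 = 2993792

2993792


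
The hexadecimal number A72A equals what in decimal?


A72A hex = 42794 decimal

42794


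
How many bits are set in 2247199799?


0b10000101111100011000110000110111 has 16 set bits

16


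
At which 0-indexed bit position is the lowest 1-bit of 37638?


0b1001001100000110. Lowest set bit at position 1

1


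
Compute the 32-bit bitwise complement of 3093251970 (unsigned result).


~0b10111000010111110100011110000010 = 0b1000111101000001011100001111101 = 1201715325 (32-bit unsigned)

1201715325


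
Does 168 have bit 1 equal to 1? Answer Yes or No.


0b10101000, bit 1 = 0. No

No


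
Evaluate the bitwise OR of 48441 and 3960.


0b1011110100111001 | 0b111101111000 = 0b1011111101111001 = 49017

49017


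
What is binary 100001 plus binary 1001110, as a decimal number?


100001 + 1001110 = 1101111 = 111

111


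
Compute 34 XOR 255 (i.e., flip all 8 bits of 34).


34 ^ 255 = 221

221


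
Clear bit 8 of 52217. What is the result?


52217 & ~(1 << 8) = 51961

51961


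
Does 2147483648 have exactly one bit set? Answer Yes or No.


0b10000000000000000000000000000000. Only one bit set => Yes

Yes


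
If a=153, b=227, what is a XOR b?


153 ^ 227 = 122

122


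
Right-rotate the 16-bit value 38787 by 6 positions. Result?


Rotate 0b1001011110000011 right by 6 (16-bit) = 0b111001011110 = 3678

3678


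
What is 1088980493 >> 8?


0b1000000111010001000011000001101 >> 8 = 0b10000001110100010000110 = 4253830

4253830


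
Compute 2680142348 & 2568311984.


0b10011111101111111011101000001100 & 0b10011001000101010101010010110000 = 0b10011001000101010001000000000000 = 2568294400

2568294400


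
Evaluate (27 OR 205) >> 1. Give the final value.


Step 1: 27 | 205 = 223
Step 2: 223 >> 1 = 111

111


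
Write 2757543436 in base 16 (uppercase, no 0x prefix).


2757543436 = A45CC60C hex

A45CC60C


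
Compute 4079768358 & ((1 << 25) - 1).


4079768358 & 33554431 = 19682086

19682086


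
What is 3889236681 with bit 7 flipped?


3889236681 ^ (1 << 7) = 3889236681 ^ 128 = 3889236553

3889236553


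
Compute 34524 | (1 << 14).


34524 | (1 << 14) = 34524 | 16384 = 50908

50908


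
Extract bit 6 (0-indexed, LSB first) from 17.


0b10001, position 6 = 0

0


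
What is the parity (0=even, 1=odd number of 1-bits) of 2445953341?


0b10010001110010100100100100111101 has 15 ones => parity 1

1


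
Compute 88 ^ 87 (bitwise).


0b1011000 ^ 0b1010111 = 0b1111 = 15

15


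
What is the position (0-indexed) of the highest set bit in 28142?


0b110110111101110. Highest set bit at position 14

14


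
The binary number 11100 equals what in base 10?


11100 in decimal = 28

28


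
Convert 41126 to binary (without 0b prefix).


41126 = 1010000010100110 in binary

1010000010100110


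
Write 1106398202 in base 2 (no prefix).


1106398202 = 1000001111100100100101111111010 in binary

1000001111100100100101111111010


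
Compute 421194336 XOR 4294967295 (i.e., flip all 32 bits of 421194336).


421194336 ^ 4294967295 = 3873772959

3873772959


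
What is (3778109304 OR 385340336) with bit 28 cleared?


Step 1: 3778109304 | 385340336 = 4160217080
Step 2: 4160217080 & ~(1 << 28) = 3891781624

3891781624


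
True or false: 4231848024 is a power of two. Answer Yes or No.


0b11111100001111001110000001011000. Multiple bits set => No

No


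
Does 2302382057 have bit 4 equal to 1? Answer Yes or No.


0b10001001001110111000111111101001, bit 4 = 0. No

No


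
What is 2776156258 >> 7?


0b10100101011110001100100001100010 >> 7 = 0b1010010101111000110010000 = 21688720

21688720


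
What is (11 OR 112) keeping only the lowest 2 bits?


Step 1: 11 | 112 = 123
Step 2: 123 & 3 = 3

3


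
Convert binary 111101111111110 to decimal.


111101111111110 in decimal = 31742

31742


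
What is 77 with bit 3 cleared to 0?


77 & ~(1 << 3) = 69

69


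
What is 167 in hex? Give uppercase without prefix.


167 = A7 hex

A7


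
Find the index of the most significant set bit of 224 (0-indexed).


0b11100000. Highest set bit at position 7

7


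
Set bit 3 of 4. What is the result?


4 | (1 << 3) = 4 | 8 = 12

12


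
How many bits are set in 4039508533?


0b11110000110001100000001000110101 has 13 set bits

13


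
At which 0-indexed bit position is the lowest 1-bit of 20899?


0b101000110100011. Lowest set bit at position 0

0


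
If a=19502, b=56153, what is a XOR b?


19502 ^ 56153 = 38775

38775


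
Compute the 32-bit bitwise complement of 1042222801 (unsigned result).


~0b111110000111110000111011010001 = 0b11000001111000001111000100101110 = 3252744494 (32-bit unsigned)

3252744494


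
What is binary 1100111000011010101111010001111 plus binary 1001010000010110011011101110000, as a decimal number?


1100111000011010101111010001111 + 1001010000010110011011101110000 = 10110001000110001001010111111111 = 2971178495

2971178495


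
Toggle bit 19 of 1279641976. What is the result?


1279641976 ^ (1 << 19) = 1279641976 ^ 524288 = 1280166264

1280166264


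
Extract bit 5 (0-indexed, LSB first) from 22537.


0b101100000001001, position 5 = 0

0


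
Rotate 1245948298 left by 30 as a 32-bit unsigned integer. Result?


Rotate 0b1001010010000111010100110001010 left by 30 (32-bit) = 0b10010010100100001110101001100010 = 2458970722

2458970722


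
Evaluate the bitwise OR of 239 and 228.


0b11101111 | 0b11100100 = 0b11101111 = 239

239


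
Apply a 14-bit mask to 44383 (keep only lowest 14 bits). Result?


44383 & 16383 = 11615

11615


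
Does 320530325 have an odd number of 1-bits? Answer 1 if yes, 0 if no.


0b10011000110101110011110010101 has 16 ones => parity 0

0


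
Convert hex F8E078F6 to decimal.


F8E078F6 hex = 4175460598 decimal

4175460598


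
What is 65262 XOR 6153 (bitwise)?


0b1111111011101110 ^ 0b1100000001001 = 0b1110011011100111 = 59111

59111


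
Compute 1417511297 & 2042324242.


0b1010100011111011000000110000001 & 0b1111001101110110110010100010010 = 0b1010000001110010000000100000000 = 1345913088

1345913088


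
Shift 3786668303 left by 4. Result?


0b11100001101100111111100100001111 << 4 = 0b111000011011001111111001000011110000 = 60586692848

60586692848


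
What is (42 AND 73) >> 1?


Step 1: 42 & 73 = 8
Step 2: 8 >> 1 = 4

4


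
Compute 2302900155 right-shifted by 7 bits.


0b10001001010000110111011110111011 >> 7 = 0b1000100101000011011101111 = 17991407

17991407


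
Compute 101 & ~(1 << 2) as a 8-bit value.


101 & ~(1 << 2) = 97

97


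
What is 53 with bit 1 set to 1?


53 | (1 << 1) = 53 | 2 = 55

55


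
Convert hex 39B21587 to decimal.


39B21587 hex = 967972231 decimal

967972231


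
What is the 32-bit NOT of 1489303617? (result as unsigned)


~0b1011000110001001111100001000001 = 0b10100111001110110000011110111110 = 2805663678 (32-bit unsigned)

2805663678


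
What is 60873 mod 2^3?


60873 & 7 = 1

1


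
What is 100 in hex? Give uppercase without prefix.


100 = 64 hex

64


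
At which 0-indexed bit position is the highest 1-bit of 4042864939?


0b11110000111110010011100100101011. Highest set bit at position 31

31


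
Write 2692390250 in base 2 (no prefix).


2692390250 = 10100000011110101001110101101010 in binary

10100000011110101001110101101010


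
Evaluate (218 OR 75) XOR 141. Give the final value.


Step 1: 218 | 75 = 219
Step 2: 219 ^ 141 = 86

86


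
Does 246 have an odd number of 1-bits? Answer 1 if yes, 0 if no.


0b11110110 has 6 ones => parity 0

0


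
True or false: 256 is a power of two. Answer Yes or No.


0b100000000. Only one bit set => Yes

Yes


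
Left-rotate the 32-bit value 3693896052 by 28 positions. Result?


Rotate 0b11011100001011000110000101110100 left by 28 (32-bit) = 0b1001101110000101100011000010111 = 1304610327

1304610327


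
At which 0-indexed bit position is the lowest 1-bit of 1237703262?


0b1001001110001011101101001011110. Lowest set bit at position 1

1


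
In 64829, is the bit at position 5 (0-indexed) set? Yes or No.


0b1111110100111101, bit 5 = 1. Yes

Yes


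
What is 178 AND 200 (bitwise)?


0b10110010 & 0b11001000 = 0b10000000 = 128

128


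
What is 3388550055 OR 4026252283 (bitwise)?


0b11001001111110010010101110100111 | 0b11101111111110111011101111111011 = 0b11101111111110111011101111111111 = 4026252287

4026252287


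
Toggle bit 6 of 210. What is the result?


210 ^ (1 << 6) = 210 ^ 64 = 146

146


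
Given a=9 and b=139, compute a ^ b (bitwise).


9 ^ 139 = 130

130


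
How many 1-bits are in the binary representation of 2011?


0b11111011011 has 9 set bits

9


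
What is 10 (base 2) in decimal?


10 in decimal = 2

2


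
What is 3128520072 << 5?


0b10111010011110010110110110001000 << 5 = 0b1011101001111001011011011000100000000 = 100112642304

100112642304


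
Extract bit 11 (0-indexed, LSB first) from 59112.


0b1110011011101000, position 11 = 0

0


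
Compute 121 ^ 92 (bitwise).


0b1111001 ^ 0b1011100 = 0b100101 = 37

37


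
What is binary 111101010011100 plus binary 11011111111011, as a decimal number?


111101010011100 + 11011111111011 = 1011001010010111 = 45719

45719


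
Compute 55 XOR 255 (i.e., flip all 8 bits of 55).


55 ^ 255 = 200

200


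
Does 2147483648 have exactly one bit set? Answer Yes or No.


0b10000000000000000000000000000000. Only one bit set => Yes

Yes


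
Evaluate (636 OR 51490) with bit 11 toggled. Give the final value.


Step 1: 636 | 51490 = 52094
Step 2: 52094 ^ (1 << 11) = 52094 ^ 2048 = 50046

50046


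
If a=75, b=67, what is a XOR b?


75 ^ 67 = 8

8


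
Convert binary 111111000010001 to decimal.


111111000010001 in decimal = 32273

32273


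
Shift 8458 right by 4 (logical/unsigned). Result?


0b10000100001010 >> 4 = 0b1000010000 = 528

528


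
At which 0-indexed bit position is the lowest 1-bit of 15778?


0b11110110100010. Lowest set bit at position 1

1


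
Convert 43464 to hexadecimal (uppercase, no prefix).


43464 = A9C8 hex

A9C8


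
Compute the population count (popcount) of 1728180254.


0b1100111000000011111000000011110 has 14 set bits

14


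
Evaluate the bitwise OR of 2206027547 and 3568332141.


0b10000011011111010100111100011011 | 0b11010100101100000110110101101101 = 0b11010111111111010110111101111111 = 3623710591

3623710591


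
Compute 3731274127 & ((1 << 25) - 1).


3731274127 & 33554431 = 6732175

6732175


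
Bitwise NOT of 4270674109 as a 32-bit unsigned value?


~0b11111110100011010101000010111101 = 0b1011100101010111101000010 = 24293186 (32-bit unsigned)

24293186


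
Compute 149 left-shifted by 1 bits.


0b10010101 << 1 = 0b100101010 = 298

298


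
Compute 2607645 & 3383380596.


0b1001111100101000011101 & 0b11001001101010100100101001110100 = 0b1000100100101000010100 = 2247188

2247188


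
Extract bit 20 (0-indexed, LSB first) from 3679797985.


0b11011011010101010100001011100001, position 20 = 1

1


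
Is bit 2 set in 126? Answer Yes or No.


0b1111110, bit 2 = 1. Yes

Yes


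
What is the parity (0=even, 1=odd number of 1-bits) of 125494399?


0b111011110101110010001111111 has 19 ones => parity 1

1


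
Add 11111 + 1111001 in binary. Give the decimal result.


11111 + 1111001 = 10011000 = 152

152


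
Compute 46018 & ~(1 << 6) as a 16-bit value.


46018 & ~(1 << 6) = 45954

45954


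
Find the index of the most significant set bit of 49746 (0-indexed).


0b1100001001010010. Highest set bit at position 15

15


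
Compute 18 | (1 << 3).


18 | (1 << 3) = 18 | 8 = 26

26


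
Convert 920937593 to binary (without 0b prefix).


920937593 = 110110111001000110010001111001 in binary

110110111001000110010001111001


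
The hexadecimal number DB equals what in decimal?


DB hex = 219 decimal

219


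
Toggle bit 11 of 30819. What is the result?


30819 ^ (1 << 11) = 30819 ^ 2048 = 28771

28771


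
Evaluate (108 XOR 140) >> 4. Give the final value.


Step 1: 108 ^ 140 = 224
Step 2: 224 >> 4 = 14

14


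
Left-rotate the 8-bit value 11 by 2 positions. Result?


Rotate 0b1011 left by 2 (8-bit) = 0b101100 = 44

44


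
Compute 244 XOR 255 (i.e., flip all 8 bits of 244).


244 ^ 255 = 11

11


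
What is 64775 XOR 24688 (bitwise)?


0b1111110100000111 ^ 0b110000001110000 = 0b1001110101110111 = 40311

40311


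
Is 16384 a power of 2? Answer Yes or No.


0b100000000000000. Only one bit set => Yes

Yes


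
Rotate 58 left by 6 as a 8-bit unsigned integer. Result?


Rotate 0b111010 left by 6 (8-bit) = 0b10001110 = 142

142


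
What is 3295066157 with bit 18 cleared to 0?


3295066157 & ~(1 << 18) = 3294804013

3294804013


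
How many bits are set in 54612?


0b1101010101010100 has 8 set bits

8


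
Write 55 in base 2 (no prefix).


55 = 110111 in binary

110111


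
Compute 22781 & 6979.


0b101100011111101 & 0b1101101000011 = 0b1100001000001 = 6209

6209


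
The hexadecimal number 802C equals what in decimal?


802C hex = 32812 decimal

32812


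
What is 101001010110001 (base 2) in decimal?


101001010110001 in decimal = 21169

21169


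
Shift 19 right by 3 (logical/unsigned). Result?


0b10011 >> 3 = 0b10 = 2

2


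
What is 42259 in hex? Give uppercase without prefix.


42259 = A513 hex

A513


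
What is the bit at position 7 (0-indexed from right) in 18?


0b10010, position 7 = 0

0


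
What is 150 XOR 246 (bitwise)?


0b10010110 ^ 0b11110110 = 0b1100000 = 96

96


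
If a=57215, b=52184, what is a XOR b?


57215 ^ 52184 = 5287

5287


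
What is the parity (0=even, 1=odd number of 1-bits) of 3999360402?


0b11101110011000010110010110010010 has 16 ones => parity 0

0


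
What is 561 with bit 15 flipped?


561 ^ (1 << 15) = 561 ^ 32768 = 33329

33329


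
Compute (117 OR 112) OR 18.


Step 1: 117 | 112 = 117
Step 2: 117 | 18 = 119

119


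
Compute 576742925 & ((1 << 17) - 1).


576742925 & 131071 = 26125

26125


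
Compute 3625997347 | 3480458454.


0b11011000001000000101010000100011 | 0b11001111011100111001010011010110 = 0b11011111011100111101010011110111 = 3748910327

3748910327


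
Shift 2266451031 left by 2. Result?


0b10000111000101110100110001010111 << 2 = 0b1000011100010111010011000101011100 = 9065804124

9065804124


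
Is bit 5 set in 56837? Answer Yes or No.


0b1101111000000101, bit 5 = 0. No

No


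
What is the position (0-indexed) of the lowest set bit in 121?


0b1111001. Lowest set bit at position 0

0


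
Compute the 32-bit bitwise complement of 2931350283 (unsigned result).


~0b10101110101110001101101100001011 = 0b1010001010001110010010011110100 = 1363617012 (32-bit unsigned)

1363617012


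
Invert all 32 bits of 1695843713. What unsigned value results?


1695843713 ^ 4294967295 = 2599123582

2599123582


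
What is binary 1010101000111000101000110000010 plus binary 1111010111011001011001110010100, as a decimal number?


1010101000111000101000110000010 + 1111010111011001011001110010100 = 11010000000010010000010100010110 = 3490252054

3490252054


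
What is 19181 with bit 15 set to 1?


19181 | (1 << 15) = 19181 | 32768 = 51949

51949


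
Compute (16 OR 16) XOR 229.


Step 1: 16 | 16 = 16
Step 2: 16 ^ 229 = 245

245


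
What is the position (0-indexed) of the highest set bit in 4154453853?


0b11110111100111111110111101011101. Highest set bit at position 31

31


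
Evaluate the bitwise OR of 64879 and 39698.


0b1111110101101111 | 0b1001101100010010 = 0b1111111101111111 = 65407

65407


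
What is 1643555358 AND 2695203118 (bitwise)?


0b1100001111101101010101000011110 & 0b10100000101001011000100100101110 = 0b100000101001001000100000001110 = 547653646

547653646


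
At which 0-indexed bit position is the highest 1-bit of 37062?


0b1001000011000110. Highest set bit at position 15

15


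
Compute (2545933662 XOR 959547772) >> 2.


Step 1: 2545933662 ^ 959547772 = 2928563234
Step 2: 2928563234 >> 2 = 732140808

732140808


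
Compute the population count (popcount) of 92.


0b1011100 has 4 set bits

4


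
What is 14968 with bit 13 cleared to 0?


14968 & ~(1 << 13) = 6776

6776


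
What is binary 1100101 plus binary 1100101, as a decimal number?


1100101 + 1100101 = 11001010 = 202

202


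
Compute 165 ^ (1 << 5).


165 ^ (1 << 5) = 165 ^ 32 = 133

133


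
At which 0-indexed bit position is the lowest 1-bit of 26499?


0b110011110000011. Lowest set bit at position 0

0


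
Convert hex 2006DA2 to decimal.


2006DA2 hex = 33582498 decimal

33582498


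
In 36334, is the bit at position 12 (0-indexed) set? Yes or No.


0b1000110111101110, bit 12 = 0. No

No


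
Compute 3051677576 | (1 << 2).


3051677576 | (1 << 2) = 3051677576 | 4 = 3051677580

3051677580


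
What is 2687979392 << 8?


0b10100000001101110100111110000000 << 8 = 0b1010000000110111010011111000000000000000 = 688122724352

688122724352


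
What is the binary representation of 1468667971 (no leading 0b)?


1468667971 = 1010111100010100001100001000011 in binary

1010111100010100001100001000011


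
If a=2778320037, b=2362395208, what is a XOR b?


2778320037 ^ 2362395208 = 693536493

693536493


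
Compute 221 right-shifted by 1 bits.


0b11011101 >> 1 = 0b1101110 = 110

110


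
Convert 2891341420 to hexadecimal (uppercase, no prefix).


2891341420 = AC565E6C hex

AC565E6C


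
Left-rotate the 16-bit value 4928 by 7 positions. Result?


Rotate 0b1001101000000 left by 7 (16-bit) = 0b1010000000001001 = 40969

40969


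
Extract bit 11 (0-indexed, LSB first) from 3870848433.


0b11100110101110000111010110110001, position 11 = 0

0


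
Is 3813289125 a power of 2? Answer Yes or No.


0b11100011010010100010110010100101. Multiple bits set => No

No


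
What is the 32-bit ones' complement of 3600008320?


3600008320 ^ 4294967295 = 694958975

694958975


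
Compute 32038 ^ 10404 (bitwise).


0b111110100100110 ^ 0b10100010100100 = 0b101010110000010 = 21890

21890


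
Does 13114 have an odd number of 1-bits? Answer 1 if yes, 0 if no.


0b11001100111010 has 8 ones => parity 0

0


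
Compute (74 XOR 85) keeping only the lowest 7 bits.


Step 1: 74 ^ 85 = 31
Step 2: 31 & 127 = 31

31


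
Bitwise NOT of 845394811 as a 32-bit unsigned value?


~0b110010011000111011001101111011 = 0b11001101100111000100110010000100 = 3449572484 (32-bit unsigned)

3449572484


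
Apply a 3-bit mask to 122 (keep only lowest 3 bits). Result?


122 & 7 = 2

2


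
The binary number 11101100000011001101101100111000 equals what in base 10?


11101100000011001101101100111000 in decimal = 3960265528

3960265528


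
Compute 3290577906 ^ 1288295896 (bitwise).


0b11000100001000100011101111110010 ^ 0b1001100110010011101010111011000 = 0b10001000111010111110111000101010 = 2297163306

2297163306


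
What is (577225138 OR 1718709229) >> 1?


Step 1: 577225138 | 1718709229 = 1719135231
Step 2: 1719135231 >> 1 = 859567615

859567615


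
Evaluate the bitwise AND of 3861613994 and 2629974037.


0b11100110001010111000110110101010 & 0b10011100110000100011100000010101 = 0b10000100000000100000100000000000 = 2214725632

2214725632


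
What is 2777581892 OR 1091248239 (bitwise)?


0b10100101100011101000100101000100 | 0b1000001000010110010000001101111 = 0b11100101100011111010100101101111 = 3851397487

3851397487


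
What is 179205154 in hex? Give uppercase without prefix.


179205154 = AAE7422 hex

AAE7422


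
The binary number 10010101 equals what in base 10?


10010101 in decimal = 149

149


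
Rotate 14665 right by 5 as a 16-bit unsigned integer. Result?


Rotate 0b11100101001001 right by 5 (16-bit) = 0b100100111001010 = 18890

18890


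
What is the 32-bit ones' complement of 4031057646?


4031057646 ^ 4294967295 = 263909649

263909649


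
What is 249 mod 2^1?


249 & 1 = 1

1


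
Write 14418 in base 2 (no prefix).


14418 = 11100001010010 in binary

11100001010010


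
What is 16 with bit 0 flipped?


16 ^ (1 << 0) = 16 ^ 1 = 17

17


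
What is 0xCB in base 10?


CB hex = 203 decimal

203


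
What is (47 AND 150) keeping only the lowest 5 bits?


Step 1: 47 & 150 = 6
Step 2: 6 & 31 = 6

6


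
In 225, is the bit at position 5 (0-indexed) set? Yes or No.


0b11100001, bit 5 = 1. Yes

Yes


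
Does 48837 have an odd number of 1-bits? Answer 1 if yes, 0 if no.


0b1011111011000101 has 10 ones => parity 0

0


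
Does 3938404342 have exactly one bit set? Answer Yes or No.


0b11101010101111110100011111110110. Multiple bits set => No

No


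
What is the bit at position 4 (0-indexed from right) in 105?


0b1101001, position 4 = 0

0


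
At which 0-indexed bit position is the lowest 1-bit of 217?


0b11011001. Lowest set bit at position 0

0


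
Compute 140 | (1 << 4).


140 | (1 << 4) = 140 | 16 = 156

156


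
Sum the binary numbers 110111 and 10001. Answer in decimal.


110111 + 10001 = 1001000 = 72

72


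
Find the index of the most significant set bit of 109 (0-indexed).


0b1101101. Highest set bit at position 6

6


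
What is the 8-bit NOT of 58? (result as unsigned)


~0b111010 = 0b11000101 = 197 (8-bit unsigned)

197


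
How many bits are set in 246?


0b11110110 has 6 set bits

6


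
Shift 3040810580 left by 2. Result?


0b10110101001111110001011001010100 << 2 = 0b1011010100111111000101100101010000 = 12163242320

12163242320


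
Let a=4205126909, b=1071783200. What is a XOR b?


4205126909 ^ 1071783200 = 3309779421

3309779421


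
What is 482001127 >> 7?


0b11100101110101100000011100111 >> 7 = 0b1110010111010110000001 = 3765633

3765633


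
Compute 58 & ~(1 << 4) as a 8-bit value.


58 & ~(1 << 4) = 42

42


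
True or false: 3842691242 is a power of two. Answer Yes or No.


0b11100101000010101101000010101010. Multiple bits set => No

No


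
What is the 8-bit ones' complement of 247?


247 ^ 255 = 8

8


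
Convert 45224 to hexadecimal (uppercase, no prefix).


45224 = B0A8 hex

B0A8


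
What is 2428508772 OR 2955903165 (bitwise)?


0b10010000110000000001101001100100 | 0b10110000001011111000000010111101 = 0b10110000111011111001101011111101 = 2968492797

2968492797


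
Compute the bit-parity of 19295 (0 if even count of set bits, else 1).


0b100101101011111 has 10 ones => parity 0

0


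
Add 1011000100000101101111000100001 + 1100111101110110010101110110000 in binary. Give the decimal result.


1011000100000101101111000100001 + 1100111101110110010101110110000 = 11000000001111100000100111010001 = 3225291217

3225291217


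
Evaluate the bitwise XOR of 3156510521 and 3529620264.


0b10111100001001001000011100111001 ^ 0b11010010011000011011101100101000 = 0b1101110010001010011110000010001 = 1850031121

1850031121


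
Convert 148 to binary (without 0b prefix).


148 = 10010100 in binary

10010100


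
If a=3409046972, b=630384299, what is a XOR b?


3409046972 ^ 630384299 = 4003662615

4003662615


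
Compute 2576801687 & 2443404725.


0b10011001100101101101111110010111 & 0b10010001101000110110010110110101 = 0b10010001100000100100010110010101 = 2441233813

2441233813


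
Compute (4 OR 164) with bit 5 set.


Step 1: 4 | 164 = 164
Step 2: 164 | (1 << 5) = 164 | 32 = 164

164


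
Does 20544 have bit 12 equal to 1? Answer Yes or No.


0b101000001000000, bit 12 = 1. Yes

Yes


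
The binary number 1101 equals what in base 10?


1101 in decimal = 13

13


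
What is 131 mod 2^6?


131 & 63 = 3

3


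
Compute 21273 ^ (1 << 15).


21273 ^ (1 << 15) = 21273 ^ 32768 = 54041

54041


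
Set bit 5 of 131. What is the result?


131 | (1 << 5) = 131 | 32 = 163

163


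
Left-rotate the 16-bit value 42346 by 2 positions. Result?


Rotate 0b1010010101101010 left by 2 (16-bit) = 0b1001010110101010 = 38314

38314


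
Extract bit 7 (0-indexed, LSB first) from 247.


0b11110111, position 7 = 1

1


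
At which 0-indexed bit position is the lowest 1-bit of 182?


0b10110110. Lowest set bit at position 1

1


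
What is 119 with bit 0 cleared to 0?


119 & ~(1 << 0) = 118

118


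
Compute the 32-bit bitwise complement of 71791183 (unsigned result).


~0b100010001110111001001001111 = 0b11111011101110001000110110110000 = 4223176112 (32-bit unsigned)

4223176112


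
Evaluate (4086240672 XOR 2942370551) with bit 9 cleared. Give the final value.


Step 1: 4086240672 ^ 2942370551 = 1559107415
Step 2: 1559107415 & ~(1 << 9) = 1559106903

1559106903


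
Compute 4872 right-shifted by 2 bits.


0b1001100001000 >> 2 = 0b10011000010 = 1218

1218


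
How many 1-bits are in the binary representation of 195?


0b11000011 has 4 set bits

4


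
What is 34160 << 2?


0b1000010101110000 << 2 = 0b100001010111000000 = 136640

136640


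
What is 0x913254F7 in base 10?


913254F7 hex = 2435994871 decimal

2435994871


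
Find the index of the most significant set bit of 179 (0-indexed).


0b10110011. Highest set bit at position 7

7


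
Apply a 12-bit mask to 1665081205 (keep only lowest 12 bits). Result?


1665081205 & 4095 = 3957

3957


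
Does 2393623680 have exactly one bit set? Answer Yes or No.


0b10001110101010111100110010000000. Multiple bits set => No

No


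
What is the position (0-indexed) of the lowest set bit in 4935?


0b1001101000111. Lowest set bit at position 0

0


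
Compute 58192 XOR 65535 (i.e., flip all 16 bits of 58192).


58192 ^ 65535 = 7343

7343


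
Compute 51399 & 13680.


0b1100100011000111 & 0b11010101110000 = 0b1000000 = 64

64


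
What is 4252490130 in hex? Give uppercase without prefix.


4252490130 = FD77D992 hex

FD77D992


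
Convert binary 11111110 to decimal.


11111110 in decimal = 254

254


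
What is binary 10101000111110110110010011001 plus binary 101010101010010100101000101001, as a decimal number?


10101000111110110110010011001 + 101010101010010100101000101001 = 111111110010001011011011000010 = 1070118594

1070118594


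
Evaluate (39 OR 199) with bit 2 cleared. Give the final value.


Step 1: 39 | 199 = 231
Step 2: 231 & ~(1 << 2) = 227

227


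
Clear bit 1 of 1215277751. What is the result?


1215277751 & ~(1 << 1) = 1215277749

1215277749


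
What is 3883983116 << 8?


0b11100111100000001110000100001100 << 8 = 0b1110011110000000111000010000110000000000 = 994299677696

994299677696


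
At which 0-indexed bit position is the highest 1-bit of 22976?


0b101100111000000. Highest set bit at position 14

14


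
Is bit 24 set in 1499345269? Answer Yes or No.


0b1011001010111100011000101110101, bit 24 = 1. Yes

Yes


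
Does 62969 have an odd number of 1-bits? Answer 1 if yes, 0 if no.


0b1111010111111001 has 12 ones => parity 0

0


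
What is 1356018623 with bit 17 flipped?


1356018623 ^ (1 << 17) = 1356018623 ^ 131072 = 1355887551

1355887551


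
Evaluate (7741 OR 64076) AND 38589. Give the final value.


Step 1: 7741 | 64076 = 65149
Step 2: 65149 & 38589 = 38461

38461


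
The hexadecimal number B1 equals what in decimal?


B1 hex = 177 decimal

177


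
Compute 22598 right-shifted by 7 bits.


0b101100001000110 >> 7 = 0b10110000 = 176

176


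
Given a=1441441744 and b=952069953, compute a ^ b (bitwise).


1441441744 ^ 952069953 = 1834338449

1834338449


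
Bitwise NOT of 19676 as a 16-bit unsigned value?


~0b100110011011100 = 0b1011001100100011 = 45859 (16-bit unsigned)

45859


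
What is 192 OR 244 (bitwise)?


0b11000000 | 0b11110100 = 0b11110100 = 244

244


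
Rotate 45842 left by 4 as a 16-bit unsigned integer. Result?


Rotate 0b1011001100010010 left by 4 (16-bit) = 0b11000100101011 = 12587

12587


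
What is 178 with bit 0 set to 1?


178 | (1 << 0) = 178 | 1 = 179

179


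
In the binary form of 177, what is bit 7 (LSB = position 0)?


0b10110001, position 7 = 1

1


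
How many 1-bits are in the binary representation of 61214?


0b1110111100011110 has 11 set bits

11


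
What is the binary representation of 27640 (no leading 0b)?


27640 = 110101111111000 in binary

110101111111000


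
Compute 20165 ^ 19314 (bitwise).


0b100111011000101 ^ 0b100101101110010 = 0b10110110111 = 1463

1463


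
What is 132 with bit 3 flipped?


132 ^ (1 << 3) = 132 ^ 8 = 140

140


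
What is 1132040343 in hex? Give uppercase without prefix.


1132040343 = 43799097 hex

43799097


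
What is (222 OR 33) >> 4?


Step 1: 222 | 33 = 255
Step 2: 255 >> 4 = 15

15


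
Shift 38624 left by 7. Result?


0b1001011011100000 << 7 = 0b10010110111000000000000 = 4943872

4943872


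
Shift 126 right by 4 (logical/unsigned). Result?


0b1111110 >> 4 = 0b111 = 7

7


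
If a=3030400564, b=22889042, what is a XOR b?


3030400564 ^ 22889042 = 3053288550

3053288550


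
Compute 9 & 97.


0b1001 & 0b1100001 = 0b1 = 1

1


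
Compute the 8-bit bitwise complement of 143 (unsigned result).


~0b10001111 = 0b1110000 = 112 (8-bit unsigned)

112


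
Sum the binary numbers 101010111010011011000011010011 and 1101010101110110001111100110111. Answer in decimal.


101010111010011011000011010011 + 1101010101110110001111100110111 = 10010101101001001101000000001010 = 2510606346

2510606346


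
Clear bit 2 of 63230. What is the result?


63230 & ~(1 << 2) = 63226

63226


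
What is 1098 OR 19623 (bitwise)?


0b10001001010 | 0b100110010100111 = 0b100110011101111 = 19695

19695


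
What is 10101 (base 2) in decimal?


10101 in decimal = 21

21


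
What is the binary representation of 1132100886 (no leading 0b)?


1132100886 = 1000011011110100111110100010110 in binary

1000011011110100111110100010110


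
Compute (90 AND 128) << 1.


Step 1: 90 & 128 = 0
Step 2: 0 << 1 = 0

0


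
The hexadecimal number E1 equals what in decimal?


E1 hex = 225 decimal

225


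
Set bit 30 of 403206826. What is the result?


403206826 | (1 << 30) = 403206826 | 1073741824 = 1476948650

1476948650


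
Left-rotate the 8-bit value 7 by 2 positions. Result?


Rotate 0b111 left by 2 (8-bit) = 0b11100 = 28

28


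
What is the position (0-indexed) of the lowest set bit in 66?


0b1000010. Lowest set bit at position 1

1


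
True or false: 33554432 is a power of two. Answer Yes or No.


0b10000000000000000000000000. Only one bit set => Yes

Yes


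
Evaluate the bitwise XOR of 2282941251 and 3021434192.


0b10001000000100101110101101000011 ^ 0b10110100000101110110110101010000 = 0b111100000001011000011000010011 = 1006994963

1006994963


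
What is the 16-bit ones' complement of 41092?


41092 ^ 65535 = 24443

24443


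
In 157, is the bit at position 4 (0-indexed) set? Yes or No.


0b10011101, bit 4 = 1. Yes

Yes


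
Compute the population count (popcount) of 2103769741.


0b1111101011001001111101010001101 has 19 set bits

19


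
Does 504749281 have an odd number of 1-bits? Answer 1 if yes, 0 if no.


0b11110000101011101110011100001 has 16 ones => parity 0

0


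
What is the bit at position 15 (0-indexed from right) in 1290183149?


0b1001100111001101010000111101101, position 15 = 1

1


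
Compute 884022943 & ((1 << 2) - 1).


884022943 & 3 = 3

3


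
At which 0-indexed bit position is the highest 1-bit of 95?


0b1011111. Highest set bit at position 6

6


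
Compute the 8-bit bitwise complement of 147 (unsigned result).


~0b10010011 = 0b1101100 = 108 (8-bit unsigned)

108


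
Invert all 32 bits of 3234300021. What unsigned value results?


3234300021 ^ 4294967295 = 1060667274

1060667274


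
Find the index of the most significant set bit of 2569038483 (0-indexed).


0b10011001001000000110101010010011. Highest set bit at position 31

31


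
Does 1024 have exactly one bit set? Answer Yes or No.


0b10000000000. Only one bit set => Yes

Yes


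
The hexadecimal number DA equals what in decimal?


DA hex = 218 decimal

218


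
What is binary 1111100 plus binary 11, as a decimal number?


1111100 + 11 = 1111111 = 127

127


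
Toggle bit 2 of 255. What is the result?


255 ^ (1 << 2) = 255 ^ 4 = 251

251


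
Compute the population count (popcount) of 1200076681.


0b1000111100001111011011110001001 has 17 set bits

17


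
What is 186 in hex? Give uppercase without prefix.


186 = BA hex

BA


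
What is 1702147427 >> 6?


0b1100101011101001011010101100011 >> 6 = 0b1100101011101001011010101 = 26596053

26596053


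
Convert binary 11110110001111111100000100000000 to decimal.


11110110001111111100000100000000 in decimal = 4131373312

4131373312


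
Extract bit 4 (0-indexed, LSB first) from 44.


0b101100, position 4 = 0

0


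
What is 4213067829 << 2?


0b11111011000111100101000000110101 << 2 = 0b1111101100011110010100000011010100 = 16852271316

16852271316


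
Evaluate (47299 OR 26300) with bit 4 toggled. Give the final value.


Step 1: 47299 | 26300 = 65279
Step 2: 65279 ^ (1 << 4) = 65279 ^ 16 = 65263

65263


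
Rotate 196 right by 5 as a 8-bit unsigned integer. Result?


Rotate 0b11000100 right by 5 (8-bit) = 0b100110 = 38

38


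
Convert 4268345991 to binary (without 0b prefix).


4268345991 = 11111110011010011100101010000111 in binary

11111110011010011100101010000111


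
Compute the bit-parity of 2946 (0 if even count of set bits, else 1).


0b101110000010 has 5 ones => parity 1

1


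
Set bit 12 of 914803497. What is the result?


914803497 | (1 << 12) = 914803497 | 4096 = 914807593

914807593


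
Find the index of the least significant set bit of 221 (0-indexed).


0b11011101. Lowest set bit at position 0

0


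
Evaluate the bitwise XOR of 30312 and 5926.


0b111011001101000 ^ 0b1011100100110 = 0b110000101001110 = 24910

24910


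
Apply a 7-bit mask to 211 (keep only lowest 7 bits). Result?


211 & 127 = 83

83


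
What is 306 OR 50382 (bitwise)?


0b100110010 | 0b1100010011001110 = 0b1100010111111110 = 50686

50686


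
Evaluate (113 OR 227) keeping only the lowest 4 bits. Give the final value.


Step 1: 113 | 227 = 243
Step 2: 243 & 15 = 3

3


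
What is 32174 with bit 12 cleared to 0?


32174 & ~(1 << 12) = 28078

28078


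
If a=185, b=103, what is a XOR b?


185 ^ 103 = 222

222


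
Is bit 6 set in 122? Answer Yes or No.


0b1111010, bit 6 = 1. Yes

Yes


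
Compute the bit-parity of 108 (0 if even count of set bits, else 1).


0b1101100 has 4 ones => parity 0

0


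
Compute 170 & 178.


0b10101010 & 0b10110010 = 0b10100010 = 162

162


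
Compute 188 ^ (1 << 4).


188 ^ (1 << 4) = 188 ^ 16 = 172

172


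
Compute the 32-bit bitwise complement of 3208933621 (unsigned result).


~0b10111111010001000111000011110101 = 0b1000000101110111000111100001010 = 1086033674 (32-bit unsigned)

1086033674


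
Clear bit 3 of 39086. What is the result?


39086 & ~(1 << 3) = 39078

39078


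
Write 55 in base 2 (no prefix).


55 = 110111 in binary

110111


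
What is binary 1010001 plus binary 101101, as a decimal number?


1010001 + 101101 = 1111110 = 126

126


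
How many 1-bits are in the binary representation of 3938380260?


0b11101010101111101110100111100100 has 20 set bits

20


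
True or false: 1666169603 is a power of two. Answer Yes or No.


0b1100011010011111011101100000011. Multiple bits set => No

No


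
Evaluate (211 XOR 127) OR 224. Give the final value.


Step 1: 211 ^ 127 = 172
Step 2: 172 | 224 = 236

236


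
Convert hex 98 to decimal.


98 hex = 152 decimal

152


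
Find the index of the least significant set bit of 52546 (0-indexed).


0b1100110101000010. Lowest set bit at position 1

1


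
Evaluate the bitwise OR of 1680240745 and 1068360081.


0b1100100001001100111000001101001 | 0b111111101011011110000110010001 = 0b1111111101011111111000111111001 = 2142237177

2142237177


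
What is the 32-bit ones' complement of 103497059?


103497059 ^ 4294967295 = 4191470236

4191470236


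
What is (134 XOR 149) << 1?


Step 1: 134 ^ 149 = 19
Step 2: 19 << 1 = 38

38


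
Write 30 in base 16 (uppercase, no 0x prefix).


30 = 1E hex

1E


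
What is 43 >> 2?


0b101011 >> 2 = 0b1010 = 10

10


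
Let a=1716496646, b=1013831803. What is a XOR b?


1716496646 ^ 1013831803 = 1512206717

1512206717


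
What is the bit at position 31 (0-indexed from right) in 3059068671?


0b10110110010101011010111011111111, position 31 = 1

1


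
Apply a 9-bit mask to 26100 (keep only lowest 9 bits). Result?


26100 & 511 = 500

500


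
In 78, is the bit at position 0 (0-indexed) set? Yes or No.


0b1001110, bit 0 = 0. No

No


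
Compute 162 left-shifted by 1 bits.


0b10100010 << 1 = 0b101000100 = 324

324


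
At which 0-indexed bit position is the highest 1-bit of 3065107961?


0b10110110101100011101010111111001. Highest set bit at position 31

31


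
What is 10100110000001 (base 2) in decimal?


10100110000001 in decimal = 10625

10625


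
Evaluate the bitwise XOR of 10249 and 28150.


0b10100000001001 ^ 0b110110111110110 = 0b100010111111111 = 17919

17919
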